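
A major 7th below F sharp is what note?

G

F down a major seventh is Gb, so the target letter is G.
From F#, a major seventh is 11 semitones down: G.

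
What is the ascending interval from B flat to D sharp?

augmented third

Counting letters B–C–D gives a third.
Bb→D# = 5 semitones, 1 wider than the major third (4), so augmented.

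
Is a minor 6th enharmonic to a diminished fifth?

No

A minor sixth spans 8 semitones; a diminished fifth spans 6.
The spans differ, so they are not enharmonic equivalents.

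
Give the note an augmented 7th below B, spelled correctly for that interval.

A seventh below B lands on the letter C.
An augmented seventh spans 12 semitones, so B moves to pitch class 11. On the letter C that is Cb.

Cb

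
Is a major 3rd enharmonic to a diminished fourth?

Yes

A major third spans 4 semitones; a diminished fourth spans 4.
They are enharmonically equivalent.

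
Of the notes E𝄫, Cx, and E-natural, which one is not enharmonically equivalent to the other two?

E

In 12-tone equal temperament, enharmonic equivalents share a pitch class. Ebb is pitch class 2; C## is pitch class 2; E is pitch class 4.
Ebb and C## share pitch class 2, while E is pitch class 4.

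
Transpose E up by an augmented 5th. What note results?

A fifth above E lands on the letter B.
An augmented fifth spans 8 semitones, so E moves to pitch class 0. On the letter B that is B#.

B#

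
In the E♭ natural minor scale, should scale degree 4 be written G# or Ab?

Each scale degree takes a distinct letter name. Degree 4 of a scale on E must use the letter A.
Ab and G# are enharmonically the same pitch, but only Ab uses the letter A, so it is the correct spelling here.

Ab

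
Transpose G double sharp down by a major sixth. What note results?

B#

A sixth below G lands on the letter B.
A major sixth spans 9 semitones, so G## moves to pitch class 0. On the letter B that is B#.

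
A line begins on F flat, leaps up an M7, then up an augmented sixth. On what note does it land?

A major seventh up from Fb is Eb (letter E, 11 semitones up).
An augmented sixth up from Eb is C# (letter C, 10 semitones up).

C#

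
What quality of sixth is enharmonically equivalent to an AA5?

major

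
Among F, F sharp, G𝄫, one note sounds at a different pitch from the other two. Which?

In 12-tone equal temperament, enharmonic equivalents share a pitch class. F is pitch class 5; F# is pitch class 6; Gbb is pitch class 5.
F and Gbb share pitch class 5, while F# is pitch class 6.

F#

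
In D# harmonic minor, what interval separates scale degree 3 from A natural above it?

minor third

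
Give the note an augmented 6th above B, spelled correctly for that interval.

G##

A sixth above B lands on the letter G.
An augmented sixth spans 10 semitones, so B moves to pitch class 9. On the letter G that is G##.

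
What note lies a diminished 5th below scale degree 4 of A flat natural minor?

G

Scale degree 4 of Ab natural minor is Db.
A diminished fifth (6 semitones) below Db lands on the letter G, giving G.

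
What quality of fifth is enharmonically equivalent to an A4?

An augmented fourth spans 6 semitones.
A fifth spanning 6 semitones is diminished (the perfect fifth is 7).

diminished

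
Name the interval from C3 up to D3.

major second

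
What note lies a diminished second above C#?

Db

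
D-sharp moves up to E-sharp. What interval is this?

major second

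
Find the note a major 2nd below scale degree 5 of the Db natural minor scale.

Scale degree 5 of Db natural minor is Ab.
A major second (2 semitones) below Ab lands on the letter G, giving Gb.

Gb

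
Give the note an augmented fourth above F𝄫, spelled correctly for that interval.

Bbb

A fourth above F lands on the letter B.
An augmented fourth spans 6 semitones, so Fbb moves to pitch class 9. On the letter B that is Bbb.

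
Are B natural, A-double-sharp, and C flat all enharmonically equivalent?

Yes

B is pitch class 11; A## is pitch class 11; Cb is pitch class 11.
All spellings map to pitch class 11, so they are enharmonically equivalent.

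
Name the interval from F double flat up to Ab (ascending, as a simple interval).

Counting letters F–G–A gives a third.
Fbb→Ab = 5 semitones, 1 wider than the major third (4), so augmented.

augmented third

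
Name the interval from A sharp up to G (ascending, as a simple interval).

The letter names run A→G, a span of 6 letter steps, so the interval is some kind of seventh.
A# to G is 9 semitones. A major seventh is 11, so 9 makes it diminished.

diminished seventh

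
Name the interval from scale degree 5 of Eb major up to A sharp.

Scale degree 5 of Eb major is Bb.
Bb up to A#: letters B→A make it a seventh; 12 semitones makes it augmented.

augmented seventh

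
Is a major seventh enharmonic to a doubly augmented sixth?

A major seventh spans 11 semitones; a doubly augmented sixth spans 11.
They are enharmonically equivalent.

Yes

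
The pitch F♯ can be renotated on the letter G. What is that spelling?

Gb

F# is pitch class 6. The letter G alone is pitch class 7.
To reach pitch class 6 from G requires an offset of -1 semitone, i.e. flat: Gb.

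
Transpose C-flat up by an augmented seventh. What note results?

B

A seventh above C lands on the letter B.
An augmented seventh spans 12 semitones, so Cb moves to pitch class 11. On the letter B that is B.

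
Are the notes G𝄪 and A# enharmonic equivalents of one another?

No

G## is pitch class 9; A# is pitch class 10.
The pitch classes differ (9 vs. 10), so they are not enharmonic equivalents.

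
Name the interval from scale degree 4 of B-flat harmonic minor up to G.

major third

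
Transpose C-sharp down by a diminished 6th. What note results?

A sixth below C lands on the letter E.
A diminished sixth spans 7 semitones, so C# moves to pitch class 6. On the letter E that is E##.

E##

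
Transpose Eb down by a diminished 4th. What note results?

B

E down a perfect fourth is B, so the target letter is B.
From Eb, a diminished fourth is 4 semitones down: B.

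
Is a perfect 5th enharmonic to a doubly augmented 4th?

A perfect fifth spans 7 semitones; a doubly augmented fourth spans 7.
They are enharmonically equivalent.

Yes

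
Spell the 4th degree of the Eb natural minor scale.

The Eb natural minor scale runs Eb F Gb Ab Bb Cb Db.
Degree 4 is Ab.

Ab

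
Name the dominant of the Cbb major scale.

Degree 5 takes the letter 4 steps above C, which is G.
In major, degree 5 sits 7 semitones above the tonic. Cbb + 7 semitones is pitch class 5, spelled on G as Gbb.

Gbb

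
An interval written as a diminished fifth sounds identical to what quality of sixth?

doubly diminished

A diminished fifth spans 6 semitones.
A sixth spanning 6 semitones is doubly diminished (the major sixth is 9).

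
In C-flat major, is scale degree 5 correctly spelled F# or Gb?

Each scale degree takes a distinct letter name. Degree 5 of a scale on C must use the letter G.
Gb and F# are enharmonically the same pitch, but only Gb uses the letter G, so it is the correct spelling here.

Gb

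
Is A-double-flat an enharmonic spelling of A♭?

No

Abb is pitch class 7; Ab is pitch class 8.
The pitch classes differ (7 vs. 8), so they are not enharmonic equivalents.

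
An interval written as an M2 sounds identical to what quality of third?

diminished

A major second spans 2 semitones.
A third spanning 2 semitones is diminished (the major third is 4).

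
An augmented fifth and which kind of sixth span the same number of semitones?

minor

An augmented fifth spans 8 semitones.
A sixth spanning 8 semitones is minor (the major sixth is 9).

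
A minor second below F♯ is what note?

E#

A second below F lands on the letter E.
A minor second spans 1 semitone, so F# moves to pitch class 5. On the letter E that is E#.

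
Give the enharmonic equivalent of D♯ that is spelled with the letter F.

Fbb

D# is pitch class 3. The letter F alone is pitch class 5.
To reach pitch class 3 from F requires an offset of -2 semitones, i.e. double flat: Fbb.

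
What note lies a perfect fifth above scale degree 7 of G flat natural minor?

Cb

Scale degree 7 of Gb natural minor is Fb.
A perfect fifth (7 semitones) above Fb lands on the letter C, giving Cb.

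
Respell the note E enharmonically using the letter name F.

E is pitch class 4. The letter F alone is pitch class 5.
To reach pitch class 4 from F requires an offset of -1 semitone, i.e. flat: Fb.

Fb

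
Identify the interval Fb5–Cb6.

perfect fifth

The letter names run F→C, a span of 4 letter steps, so the interval is some kind of fifth.
Fb to Cb is 7 semitones. A perfect fifth is 7, so 7 makes it perfect.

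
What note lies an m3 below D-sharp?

B#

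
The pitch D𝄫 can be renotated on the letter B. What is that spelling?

Dbb is pitch class 0. The letter B alone is pitch class 11.
To reach pitch class 0 from B requires an offset of +1 semitone, i.e. sharp: B#.

B#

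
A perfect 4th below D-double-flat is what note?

Abb

A fourth below D lands on the letter A.
A perfect fourth spans 5 semitones, so Dbb moves to pitch class 7. On the letter A that is Abb.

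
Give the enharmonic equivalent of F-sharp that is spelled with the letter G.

Plain G sits 1 semitone above F#, so on the letter G the same pitch needs a flat: Gb.

Gb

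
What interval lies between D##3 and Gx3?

perfect fourth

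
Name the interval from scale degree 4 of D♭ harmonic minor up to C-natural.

augmented fourth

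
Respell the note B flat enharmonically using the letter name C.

Plain C sits 2 semitones above Bb, so on the letter C the same pitch needs a double flat: Cbb.

Cbb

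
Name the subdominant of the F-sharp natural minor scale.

B

The F# natural minor scale runs F# G# A B C# D E.
Degree 4 is B.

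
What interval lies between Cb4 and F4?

The letter names run C→F, a span of 3 letter steps, so the interval is some kind of fourth.
Cb to F is 6 semitones. A perfect fourth is 5, so 6 makes it augmented.

augmented fourth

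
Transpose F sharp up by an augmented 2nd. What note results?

G##

A second above F lands on the letter G.
An augmented second spans 3 semitones, so F# moves to pitch class 9. On the letter G that is G##.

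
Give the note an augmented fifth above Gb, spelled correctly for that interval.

D

G up a perfect fifth is D, so the target letter is D.
From Gb, an augmented fifth is 8 semitones up: D.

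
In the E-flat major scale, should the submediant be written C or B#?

Each scale degree takes a distinct letter name. Degree 6 of a scale on E must use the letter C.
C and B# are enharmonically the same pitch, but only C uses the letter C, so it is the correct spelling here.

C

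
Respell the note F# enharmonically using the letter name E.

E##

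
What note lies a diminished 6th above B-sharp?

G

B up a major sixth is G#, so the target letter is G.
From B#, a diminished sixth is 7 semitones up: G.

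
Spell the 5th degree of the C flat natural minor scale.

Degree 5 takes the letter 4 steps above C, which is G.
In natural minor, degree 5 sits 7 semitones above the tonic. Cb + 7 semitones is pitch class 6, spelled on G as Gb.

Gb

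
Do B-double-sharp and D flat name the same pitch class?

Yes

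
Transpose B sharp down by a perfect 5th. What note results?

A fifth below B lands on the letter E.
A perfect fifth spans 7 semitones, so B# moves to pitch class 5. On the letter E that is E#.

E#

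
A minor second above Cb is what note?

Dbb

A second above C lands on the letter D.
A minor second spans 1 semitone, so Cb moves to pitch class 0. On the letter D that is Dbb.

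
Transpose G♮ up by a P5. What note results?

D

G up a perfect fifth is D, so the target letter is D.
From G, a perfect fifth is 7 semitones up: D.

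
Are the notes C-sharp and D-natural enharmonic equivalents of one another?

Two spellings are enharmonically equivalent only if they share a pitch class.
Here C# → 1, D → 2; 1 ≠ 2, so they are not.

No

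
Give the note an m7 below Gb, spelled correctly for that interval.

Ab

A seventh below G lands on the letter A.
A minor seventh spans 10 semitones, so Gb moves to pitch class 8. On the letter A that is Ab.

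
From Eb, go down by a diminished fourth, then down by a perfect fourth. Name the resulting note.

A diminished fourth down from Eb is B (letter B, 4 semitones down).
A perfect fourth down from B is F# (letter F, 5 semitones down).

F#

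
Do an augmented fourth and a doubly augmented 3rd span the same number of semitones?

Yes

An augmented fourth spans 6 semitones; a doubly augmented third spans 6.
They are enharmonically equivalent.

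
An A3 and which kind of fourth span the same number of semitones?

An augmented third spans 5 semitones.
A fourth spanning 5 semitones is perfect (the perfect fourth is 5).

perfect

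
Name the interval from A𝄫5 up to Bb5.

Counting letters A–B gives a second.
Abb→Bb = 3 semitones, 1 wider than the major second (2), so augmented.

augmented second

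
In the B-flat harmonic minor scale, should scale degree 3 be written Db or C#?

Each scale degree takes a distinct letter name. Degree 3 of a scale on B must use the letter D.
Db and C# are enharmonically the same pitch, but only Db uses the letter D, so it is the correct spelling here.

Db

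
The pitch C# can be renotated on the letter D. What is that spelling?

C# is pitch class 1. The letter D alone is pitch class 2.
To reach pitch class 1 from D requires an offset of -1 semitone, i.e. flat: Db.

Db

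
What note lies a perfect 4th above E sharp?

A fourth above E lands on the letter A.
A perfect fourth spans 5 semitones, so E# moves to pitch class 10. On the letter A that is A#.

A#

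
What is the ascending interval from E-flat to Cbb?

diminished sixth

The letter names run E→C, a span of 5 letter steps, so the interval is some kind of sixth.
Eb to Cbb is 7 semitones. A major sixth is 9, so 7 makes it diminished.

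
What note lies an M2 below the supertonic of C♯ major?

The supertonic of C# major is D#.
A major second (2 semitones) below D# lands on the letter C, giving C#.

C#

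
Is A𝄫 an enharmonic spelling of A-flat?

No

Abb is pitch class 7; Ab is pitch class 8.
The pitch classes differ (7 vs. 8), so they are not enharmonic equivalents.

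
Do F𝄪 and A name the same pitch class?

Two spellings are enharmonically equivalent only if they share a pitch class.
Here F## → 7, A → 9; 7 ≠ 9, so they are not.

No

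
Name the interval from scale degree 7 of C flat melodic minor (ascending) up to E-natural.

Scale degree 7 of Cb melodic minor (ascending) is Bb.
Bb up to E: letters B→E make it a fourth; 6 semitones makes it augmented.

augmented fourth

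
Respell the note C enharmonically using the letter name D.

Dbb

Plain D sits 2 semitones above C, so on the letter D the same pitch needs a double flat: Dbb.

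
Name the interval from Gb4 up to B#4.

doubly augmented third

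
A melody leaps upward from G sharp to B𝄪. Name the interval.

augmented third

Counting letters G–A–B gives a third.
G#→B## = 5 semitones, 1 wider than the major third (4), so augmented.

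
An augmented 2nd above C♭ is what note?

C up a major second is D, so the target letter is D.
From Cb, an augmented second is 3 semitones up: D.

D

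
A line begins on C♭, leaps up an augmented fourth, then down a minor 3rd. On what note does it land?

D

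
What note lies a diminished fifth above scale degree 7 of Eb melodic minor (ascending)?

Scale degree 7 of Eb melodic minor (ascending) is D.
A diminished fifth (6 semitones) above D lands on the letter A, giving Ab.

Ab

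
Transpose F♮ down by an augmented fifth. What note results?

Bbb

F down a perfect fifth is Bb, so the target letter is B.
From F, an augmented fifth is 8 semitones down: Bbb.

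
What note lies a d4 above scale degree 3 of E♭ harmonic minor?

Scale degree 3 of Eb harmonic minor is Gb.
A diminished fourth (4 semitones) above Gb lands on the letter C, giving Cbb.

Cbb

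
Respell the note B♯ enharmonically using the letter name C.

B# is pitch class 0. The letter C alone is pitch class 0.
Pitch class 0 on C needs no accidental: C.

C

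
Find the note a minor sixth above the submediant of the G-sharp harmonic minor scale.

C

The submediant of G# harmonic minor is E.
A minor sixth (8 semitones) above E lands on the letter C, giving C.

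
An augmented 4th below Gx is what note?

D#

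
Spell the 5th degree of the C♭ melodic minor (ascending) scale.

Gb

Degree 5 takes the letter 4 steps above C, which is G.
In melodic minor (ascending), degree 5 sits 7 semitones above the tonic. Cb + 7 semitones is pitch class 6, spelled on G as Gb.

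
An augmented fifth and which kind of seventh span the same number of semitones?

doubly diminished

An augmented fifth spans 8 semitones.
A seventh spanning 8 semitones is doubly diminished (the major seventh is 11).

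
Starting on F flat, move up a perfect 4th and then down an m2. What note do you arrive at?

Ab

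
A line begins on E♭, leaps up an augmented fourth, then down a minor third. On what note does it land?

F#

An augmented fourth up from Eb is A (letter A, 6 semitones up).
A minor third down from A is F# (letter F, 3 semitones down).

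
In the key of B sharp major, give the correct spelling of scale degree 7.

A##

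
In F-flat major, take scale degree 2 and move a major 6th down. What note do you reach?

Scale degree 2 of Fb major is Gb.
A major sixth (9 semitones) below Gb lands on the letter B, giving Bbb.

Bbb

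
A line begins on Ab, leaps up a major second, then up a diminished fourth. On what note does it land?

Ebb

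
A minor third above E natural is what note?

A third above E lands on the letter G.
A minor third spans 3 semitones, so E moves to pitch class 7. On the letter G that is G.

G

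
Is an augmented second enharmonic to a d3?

An augmented second spans 3 semitones; a diminished third spans 2.
The spans differ, so they are not enharmonic equivalents.

No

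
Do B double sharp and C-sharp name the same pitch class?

Yes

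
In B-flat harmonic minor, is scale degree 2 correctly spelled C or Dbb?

C

Each scale degree takes a distinct letter name. Degree 2 of a scale on B must use the letter C.
C and Dbb are enharmonically the same pitch, but only C uses the letter C, so it is the correct spelling here.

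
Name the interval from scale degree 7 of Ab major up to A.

major second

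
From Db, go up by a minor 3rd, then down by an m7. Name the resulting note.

Gb

A minor third up from Db is Fb (letter F, 3 semitones up).
A minor seventh down from Fb is Gb (letter G, 10 semitones down).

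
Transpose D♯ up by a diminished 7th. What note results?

A seventh above D lands on the letter C.
A diminished seventh spans 9 semitones, so D# moves to pitch class 0. On the letter C that is C.

C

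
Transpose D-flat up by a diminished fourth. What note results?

Gbb

D up a perfect fourth is G, so the target letter is G.
From Db, a diminished fourth is 4 semitones up: Gbb.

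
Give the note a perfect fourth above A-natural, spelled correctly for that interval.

D

A up a perfect fourth is D, so the target letter is D.
From A, a perfect fourth is 5 semitones up: D.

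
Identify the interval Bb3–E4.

augmented fourth

Counting letters B–C–D–E gives a fourth.
Bb→E = 6 semitones, 1 wider than the perfect fourth (5), so augmented.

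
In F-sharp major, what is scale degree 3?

A#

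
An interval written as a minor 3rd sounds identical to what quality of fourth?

A minor third spans 3 semitones.
A fourth spanning 3 semitones is doubly diminished (the perfect fourth is 5).

doubly diminished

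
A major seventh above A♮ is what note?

A up a major seventh is G#, so the target letter is G.
From A, a major seventh is 11 semitones up: G#.

G#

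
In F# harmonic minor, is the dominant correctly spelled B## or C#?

C#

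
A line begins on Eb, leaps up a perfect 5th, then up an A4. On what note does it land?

A perfect fifth up from Eb is Bb (letter B, 7 semitones up).
An augmented fourth up from Bb is E (letter E, 6 semitones up).

E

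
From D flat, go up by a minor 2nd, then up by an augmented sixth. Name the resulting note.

A minor second up from Db is Ebb (letter E, 1 semitone up).
An augmented sixth up from Ebb is C (letter C, 10 semitones up).

C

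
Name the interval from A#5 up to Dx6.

Counting letters A–B–C–D gives a fourth.
A#→D## = 6 semitones, 1 wider than the perfect fourth (5), so augmented.

augmented fourth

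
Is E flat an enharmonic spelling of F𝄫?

Yes

Eb is pitch class 3; Fbb is pitch class 3.
All spellings map to pitch class 3, so they are enharmonically equivalent.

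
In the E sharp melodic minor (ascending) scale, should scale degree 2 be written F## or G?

Each scale degree takes a distinct letter name. Degree 2 of a scale on E must use the letter F.
F## and G are enharmonically the same pitch, but only F## uses the letter F, so it is the correct spelling here.

F##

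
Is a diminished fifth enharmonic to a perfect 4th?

A diminished fifth spans 6 semitones; a perfect fourth spans 5.
The spans differ, so they are not enharmonic equivalents.

No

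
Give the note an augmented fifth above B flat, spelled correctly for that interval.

F#

A fifth above B lands on the letter F.
An augmented fifth spans 8 semitones, so Bb moves to pitch class 6. On the letter F that is F#.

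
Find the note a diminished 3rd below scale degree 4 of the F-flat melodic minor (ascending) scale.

G

Scale degree 4 of Fb melodic minor (ascending) is Bbb.
A diminished third (2 semitones) below Bbb lands on the letter G, giving G.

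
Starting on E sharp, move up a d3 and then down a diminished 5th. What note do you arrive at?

C#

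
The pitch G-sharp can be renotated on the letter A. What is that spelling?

G# is pitch class 8. The letter A alone is pitch class 9.
To reach pitch class 8 from A requires an offset of -1 semitone, i.e. flat: Ab.

Ab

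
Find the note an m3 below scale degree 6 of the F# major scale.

B#

Scale degree 6 of F# major is D#.
A minor third (3 semitones) below D# lands on the letter B, giving B#.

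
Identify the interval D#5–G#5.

perfect fourth

Counting letters D–E–F–G gives a fourth.
D#→G# = 5 semitones, exactly the perfect fourth.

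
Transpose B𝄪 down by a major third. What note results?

G##

A third below B lands on the letter G.
A major third spans 4 semitones, so B## moves to pitch class 9. On the letter G that is G##.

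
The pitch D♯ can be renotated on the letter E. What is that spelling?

D# is pitch class 3. The letter E alone is pitch class 4.
To reach pitch class 3 from E requires an offset of -1 semitone, i.e. flat: Eb.

Eb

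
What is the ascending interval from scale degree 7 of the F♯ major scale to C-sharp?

minor sixth

Scale degree 7 of F# major is E#.
E# up to C#: letters E→C make it a sixth; 8 semitones makes it minor.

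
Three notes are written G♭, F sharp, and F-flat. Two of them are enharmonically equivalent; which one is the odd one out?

Fb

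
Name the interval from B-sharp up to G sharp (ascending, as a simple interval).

minor sixth

The letter names run B→G, a span of 5 letter steps, so the interval is some kind of sixth.
B# to G# is 8 semitones. A major sixth is 9, so 8 makes it minor.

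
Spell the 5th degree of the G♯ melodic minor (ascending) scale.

D#

Degree 5 takes the letter 4 steps above G, which is D.
In melodic minor (ascending), degree 5 sits 7 semitones above the tonic. G# + 7 semitones is pitch class 3, spelled on D as D#.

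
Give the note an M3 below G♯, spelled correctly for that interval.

E

A third below G lands on the letter E.
A major third spans 4 semitones, so G# moves to pitch class 4. On the letter E that is E.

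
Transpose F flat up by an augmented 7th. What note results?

E

F up a major seventh is E, so the target letter is E.
From Fb, an augmented seventh is 12 semitones up: E.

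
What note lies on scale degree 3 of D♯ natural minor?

Degree 3 takes the letter 2 steps above D, which is F.
In natural minor, degree 3 sits 3 semitones above the tonic. D# + 3 semitones is pitch class 6, spelled on F as F#.

F#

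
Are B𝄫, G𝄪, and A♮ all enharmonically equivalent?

Yes

Bbb is pitch class 9; G## is pitch class 9; A is pitch class 9.
All spellings map to pitch class 9, so they are enharmonically equivalent.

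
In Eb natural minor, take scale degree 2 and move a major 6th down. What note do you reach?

Scale degree 2 of Eb natural minor is F.
A major sixth (9 semitones) below F lands on the letter A, giving Ab.

Ab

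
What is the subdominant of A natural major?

D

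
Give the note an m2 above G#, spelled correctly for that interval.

G up a major second is A, so the target letter is A.
From G#, a minor second is 1 semitone up: A.

A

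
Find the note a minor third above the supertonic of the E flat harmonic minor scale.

Ab

The supertonic of Eb harmonic minor is F.
A minor third (3 semitones) above F lands on the letter A, giving Ab.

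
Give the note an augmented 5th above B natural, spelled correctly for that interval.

B up a perfect fifth is F#, so the target letter is F.
From B, an augmented fifth is 8 semitones up: F##.

F##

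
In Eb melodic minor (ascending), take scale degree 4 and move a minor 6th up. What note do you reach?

Scale degree 4 of Eb melodic minor (ascending) is Ab.
A minor sixth (8 semitones) above Ab lands on the letter F, giving Fb.

Fb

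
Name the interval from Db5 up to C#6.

Counting letters D–E–F–G–A–B–C gives a seventh.
Db→C# = 12 semitones, 1 wider than the major seventh (11), so augmented.

augmented seventh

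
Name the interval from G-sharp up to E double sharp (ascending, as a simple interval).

augmented sixth

The letter names run G→E, a span of 5 letter steps, so the interval is some kind of sixth.
G# to E## is 10 semitones. A major sixth is 9, so 10 makes it augmented.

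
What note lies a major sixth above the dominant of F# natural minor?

The dominant of F# natural minor is C#.
A major sixth (9 semitones) above C# lands on the letter A, giving A#.

A#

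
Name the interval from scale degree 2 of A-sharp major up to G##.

Scale degree 2 of A# major is B#.
B# up to G##: letters B→G make it a sixth; 9 semitones makes it major.

major sixth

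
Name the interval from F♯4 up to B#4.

The letter names run F→B, a span of 3 letter steps, so the interval is some kind of fourth.
F# to B# is 6 semitones. A perfect fourth is 5, so 6 makes it augmented.

augmented fourth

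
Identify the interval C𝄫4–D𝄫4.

Counting letters C–D gives a second.
Cbb→Dbb = 2 semitones, exactly the major second.

major second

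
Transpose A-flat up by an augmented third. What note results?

C#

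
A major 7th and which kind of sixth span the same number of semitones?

doubly augmented

A major seventh spans 11 semitones.
A sixth spanning 11 semitones is doubly augmented (the major sixth is 9).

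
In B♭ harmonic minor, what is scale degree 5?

Degree 5 takes the letter 4 steps above B, which is F.
In harmonic minor, degree 5 sits 7 semitones above the tonic. Bb + 7 semitones is pitch class 5, spelled on F as F.

F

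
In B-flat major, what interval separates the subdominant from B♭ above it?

perfect fifth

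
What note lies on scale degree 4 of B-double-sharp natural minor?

E##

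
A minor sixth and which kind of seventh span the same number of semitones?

A minor sixth spans 8 semitones.
A seventh spanning 8 semitones is doubly diminished (the major seventh is 11).

doubly diminished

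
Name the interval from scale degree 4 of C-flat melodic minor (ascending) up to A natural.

augmented third

Scale degree 4 of Cb melodic minor (ascending) is Fb.
Fb up to A: letters F→A make it a third; 5 semitones makes it augmented.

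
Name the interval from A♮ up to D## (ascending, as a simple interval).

Counting letters A–B–C–D gives a fourth.
A→D## = 7 semitones, 2 wider than the perfect fourth (5), so doubly augmented.

doubly augmented fourth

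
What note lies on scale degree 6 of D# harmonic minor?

B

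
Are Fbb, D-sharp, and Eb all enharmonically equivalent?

Yes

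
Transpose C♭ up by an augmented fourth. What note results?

F

A fourth above C lands on the letter F.
An augmented fourth spans 6 semitones, so Cb moves to pitch class 5. On the letter F that is F.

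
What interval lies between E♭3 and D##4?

doubly augmented seventh

Counting letters E–F–G–A–B–C–D gives a seventh.
Eb→D## = 13 semitones, 2 wider than the major seventh (11), so doubly augmented.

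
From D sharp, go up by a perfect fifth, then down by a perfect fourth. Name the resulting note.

A perfect fifth up from D# is A# (letter A, 7 semitones up).
A perfect fourth down from A# is E# (letter E, 5 semitones down).

E#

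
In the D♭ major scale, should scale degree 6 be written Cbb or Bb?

Bb

Each scale degree takes a distinct letter name. Degree 6 of a scale on D must use the letter B.
Bb and Cbb are enharmonically the same pitch, but only Bb uses the letter B, so it is the correct spelling here.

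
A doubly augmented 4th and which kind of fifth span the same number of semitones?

perfect

A doubly augmented fourth spans 7 semitones.
A fifth spanning 7 semitones is perfect (the perfect fifth is 7).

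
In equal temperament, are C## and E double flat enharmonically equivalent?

Yes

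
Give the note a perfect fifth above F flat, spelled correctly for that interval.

Cb

F up a perfect fifth is C, so the target letter is C.
From Fb, a perfect fifth is 7 semitones up: Cb.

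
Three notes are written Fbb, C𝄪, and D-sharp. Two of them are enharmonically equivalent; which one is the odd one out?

C##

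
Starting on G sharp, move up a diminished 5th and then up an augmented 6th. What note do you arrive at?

A diminished fifth up from G# is D (letter D, 6 semitones up).
An augmented sixth up from D is B# (letter B, 10 semitones up).

B#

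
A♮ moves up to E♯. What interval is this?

Counting letters A–B–C–D–E gives a fifth.
A→E# = 8 semitones, 1 wider than the perfect fifth (7), so augmented.

augmented fifth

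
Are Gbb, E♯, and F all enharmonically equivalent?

Yes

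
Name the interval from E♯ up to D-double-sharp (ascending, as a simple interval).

major seventh

The letter names run E→D, a span of 6 letter steps, so the interval is some kind of seventh.
E# to D## is 11 semitones. A major seventh is 11, so 11 makes it major.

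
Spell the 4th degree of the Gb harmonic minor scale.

Cb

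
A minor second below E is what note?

D#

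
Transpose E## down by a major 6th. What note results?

E down a major sixth is G, so the target letter is G.
From E##, a major sixth is 9 semitones down: G##.

G##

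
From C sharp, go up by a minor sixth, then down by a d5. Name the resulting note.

A minor sixth up from C# is A (letter A, 8 semitones up).
A diminished fifth down from A is D# (letter D, 6 semitones down).

D#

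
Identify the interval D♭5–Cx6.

doubly augmented seventh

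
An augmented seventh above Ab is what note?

G#

A up a major seventh is G#, so the target letter is G.
From Ab, an augmented seventh is 12 semitones up: G#.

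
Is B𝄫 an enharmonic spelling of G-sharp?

Bbb is pitch class 9; G# is pitch class 8.
The pitch classes differ (9 vs. 8), so they are not enharmonic equivalents.

No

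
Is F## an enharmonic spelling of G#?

Two spellings are enharmonically equivalent only if they share a pitch class.
Here F## → 7, G# → 8; 7 ≠ 8, so they are not.

No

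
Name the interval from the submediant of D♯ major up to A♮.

The submediant of D# major is B#.
B# up to A: letters B→A make it a seventh; 9 semitones makes it diminished.

diminished seventh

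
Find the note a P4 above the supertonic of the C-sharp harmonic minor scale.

G#

The supertonic of C# harmonic minor is D#.
A perfect fourth (5 semitones) above D# lands on the letter G, giving G#.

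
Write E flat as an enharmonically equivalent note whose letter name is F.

Fbb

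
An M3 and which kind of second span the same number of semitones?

doubly augmented

A major third spans 4 semitones.
A second spanning 4 semitones is doubly augmented (the major second is 2).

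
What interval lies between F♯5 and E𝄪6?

augmented seventh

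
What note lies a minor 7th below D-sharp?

E#

D down a major seventh is Eb, so the target letter is E.
From D#, a minor seventh is 10 semitones down: E#.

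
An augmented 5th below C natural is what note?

Fb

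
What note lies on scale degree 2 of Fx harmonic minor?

G##

Degree 2 takes the letter 1 step above F, which is G.
In harmonic minor, degree 2 sits 2 semitones above the tonic. F## + 2 semitones is pitch class 9, spelled on G as G##.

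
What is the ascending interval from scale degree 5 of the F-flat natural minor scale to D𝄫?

Scale degree 5 of Fb natural minor is Cb.
Cb up to Dbb: letters C→D make it a second; 1 semitone makes it minor.

minor second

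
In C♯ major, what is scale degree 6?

A#

Degree 6 takes the letter 5 steps above C, which is A.
In major, degree 6 sits 9 semitones above the tonic. C# + 9 semitones is pitch class 10, spelled on A as A#.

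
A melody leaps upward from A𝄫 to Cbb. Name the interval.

Counting letters A–B–C gives a third.
Abb→Cbb = 3 semitones, 1 narrower than the major third (4), so minor.

minor third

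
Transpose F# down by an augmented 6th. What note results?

Ab

F down a major sixth is Ab, so the target letter is A.
From F#, an augmented sixth is 10 semitones down: Ab.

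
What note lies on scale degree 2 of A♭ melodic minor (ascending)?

Degree 2 takes the letter 1 step above A, which is B.
In melodic minor (ascending), degree 2 sits 2 semitones above the tonic. Ab + 2 semitones is pitch class 10, spelled on B as Bb.

Bb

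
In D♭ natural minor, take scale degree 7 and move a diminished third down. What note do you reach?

A

Scale degree 7 of Db natural minor is Cb.
A diminished third (2 semitones) below Cb lands on the letter A, giving A.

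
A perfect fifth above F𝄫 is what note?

Cbb

A fifth above F lands on the letter C.
A perfect fifth spans 7 semitones, so Fbb moves to pitch class 10. On the letter C that is Cbb.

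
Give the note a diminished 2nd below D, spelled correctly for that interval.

A second below D lands on the letter C.
A diminished second spans 0 semitones, so D moves to pitch class 2. On the letter C that is C##.

C##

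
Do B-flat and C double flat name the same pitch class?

Yes

Bb is pitch class 10; Cbb is pitch class 10.
All spellings map to pitch class 10, so they are enharmonically equivalent.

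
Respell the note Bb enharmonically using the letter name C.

Plain C sits 2 semitones above Bb, so on the letter C the same pitch needs a double flat: Cbb.

Cbb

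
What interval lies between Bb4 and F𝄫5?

The letter names run B→F, a span of 4 letter steps, so the interval is some kind of fifth.
Bb to Fbb is 5 semitones. A perfect fifth is 7, so 5 makes it doubly diminished.

doubly diminished fifth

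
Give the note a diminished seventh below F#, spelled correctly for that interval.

G##

A seventh below F lands on the letter G.
A diminished seventh spans 9 semitones, so F# moves to pitch class 9. On the letter G that is G##.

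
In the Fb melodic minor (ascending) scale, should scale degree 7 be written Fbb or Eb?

Eb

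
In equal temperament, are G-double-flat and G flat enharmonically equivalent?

No

Two spellings are enharmonically equivalent only if they share a pitch class.
Here Gbb → 5, Gb → 6; 5 ≠ 6, so they are not.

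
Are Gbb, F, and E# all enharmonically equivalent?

Gbb = pitch class 5 and F = pitch class 5 and E# = pitch class 5 — the same pitch class, so they are enharmonic equivalents.

Yes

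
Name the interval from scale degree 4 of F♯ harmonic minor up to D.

Scale degree 4 of F# harmonic minor is B.
B up to D: letters B→D make it a third; 3 semitones makes it minor.

minor third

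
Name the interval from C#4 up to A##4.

Counting letters C–D–E–F–G–A gives a sixth.
C#→A## = 10 semitones, 1 wider than the major sixth (9), so augmented.

augmented sixth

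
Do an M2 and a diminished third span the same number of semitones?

Yes

A major second spans 2 semitones; a diminished third spans 2.
They are enharmonically equivalent.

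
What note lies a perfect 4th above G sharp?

C#

A fourth above G lands on the letter C.
A perfect fourth spans 5 semitones, so G# moves to pitch class 1. On the letter C that is C#.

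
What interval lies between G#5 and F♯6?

minor seventh

Counting letters G–A–B–C–D–E–F gives a seventh.
G#→F# = 10 semitones, 1 narrower than the major seventh (11), so minor.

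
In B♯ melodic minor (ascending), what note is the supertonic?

C##

Degree 2 takes the letter 1 step above B, which is C.
In melodic minor (ascending), degree 2 sits 2 semitones above the tonic. B# + 2 semitones is pitch class 2, spelled on C as C##.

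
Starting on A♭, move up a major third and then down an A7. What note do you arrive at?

Dbb

A major third up from Ab is C (letter C, 4 semitones up).
An augmented seventh down from C is Dbb (letter D, 12 semitones down).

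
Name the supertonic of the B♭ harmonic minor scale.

Degree 2 takes the letter 1 step above B, which is C.
In harmonic minor, degree 2 sits 2 semitones above the tonic. Bb + 2 semitones is pitch class 0, spelled on C as C.

C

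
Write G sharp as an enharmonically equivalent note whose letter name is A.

G# is pitch class 8. The letter A alone is pitch class 9.
To reach pitch class 8 from A requires an offset of -1 semitone, i.e. flat: Ab.

Ab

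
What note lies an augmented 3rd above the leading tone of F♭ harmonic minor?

The leading tone of Fb harmonic minor is Eb.
An augmented third (5 semitones) above Eb lands on the letter G, giving G#.

G#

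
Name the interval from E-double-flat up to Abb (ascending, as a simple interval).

perfect fourth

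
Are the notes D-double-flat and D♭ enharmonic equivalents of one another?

No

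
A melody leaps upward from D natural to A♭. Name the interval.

Counting letters D–E–F–G–A gives a fifth.
D→Ab = 6 semitones, 1 narrower than the perfect fifth (7), so diminished.

diminished fifth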